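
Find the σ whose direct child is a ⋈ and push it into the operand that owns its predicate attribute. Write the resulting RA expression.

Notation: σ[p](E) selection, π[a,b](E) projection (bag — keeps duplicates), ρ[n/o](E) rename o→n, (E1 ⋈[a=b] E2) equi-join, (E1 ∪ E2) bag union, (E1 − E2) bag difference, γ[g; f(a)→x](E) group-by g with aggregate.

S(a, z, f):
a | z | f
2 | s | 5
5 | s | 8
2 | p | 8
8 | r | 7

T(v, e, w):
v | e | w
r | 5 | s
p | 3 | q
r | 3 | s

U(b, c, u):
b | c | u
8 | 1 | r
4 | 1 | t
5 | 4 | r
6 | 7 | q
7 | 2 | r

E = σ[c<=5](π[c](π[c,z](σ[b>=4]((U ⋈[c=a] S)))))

σ filters on b, owned by the left side.
E' = σ[c<=5](π[c](π[c,z]((σ[b>=4](U) ⋈[c=a] S))))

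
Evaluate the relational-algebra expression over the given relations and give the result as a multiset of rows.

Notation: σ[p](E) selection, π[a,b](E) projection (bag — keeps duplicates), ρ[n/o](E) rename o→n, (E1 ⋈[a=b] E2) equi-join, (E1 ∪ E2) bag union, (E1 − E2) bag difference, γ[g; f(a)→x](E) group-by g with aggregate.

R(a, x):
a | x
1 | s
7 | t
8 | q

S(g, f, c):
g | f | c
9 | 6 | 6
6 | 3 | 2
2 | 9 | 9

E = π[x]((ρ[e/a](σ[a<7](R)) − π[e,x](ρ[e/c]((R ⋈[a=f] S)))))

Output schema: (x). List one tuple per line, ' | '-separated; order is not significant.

Stepwise |·|:
  R → 3
  σ[a<7](R) → 1
  ρ[e/a](σ[a<7](R)) → 1
  R → 3
  S → 3
  (R ⋈[a=f] S) → 0
  ρ[e/c]((R ⋈[a=f] S)) → 0
  π[e,x](ρ[e/c]((R ⋈[a=f] S))) → 0
  (ρ[e/a](σ[a<7](R)) − π[e,x](ρ[e/c]((R ⋈[a=f] S)))) → 1
  π[x]((ρ[e/a](σ[a<7](R)) − π[e,x](ρ[e/c]((R ⋈[a=f] S))))) → 1

== RESULT ==
x
s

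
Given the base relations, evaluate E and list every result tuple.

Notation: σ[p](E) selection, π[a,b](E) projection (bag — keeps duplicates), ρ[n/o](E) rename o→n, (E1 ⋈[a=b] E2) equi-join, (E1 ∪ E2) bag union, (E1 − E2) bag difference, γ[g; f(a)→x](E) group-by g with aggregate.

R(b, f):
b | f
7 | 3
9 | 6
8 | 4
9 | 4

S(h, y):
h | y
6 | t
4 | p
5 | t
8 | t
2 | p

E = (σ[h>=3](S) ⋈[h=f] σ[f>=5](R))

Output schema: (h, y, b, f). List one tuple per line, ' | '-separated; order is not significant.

Row counts bottom-up:
  S → 5
  σ[h>=3](S) → 4
  R → 4
  σ[f>=5](R) → 1
  (σ[h>=3](S) ⋈[h=f] σ[f>=5](R)) → 1

== RESULT ==
h | y | b | f
6 | t | 9 | 6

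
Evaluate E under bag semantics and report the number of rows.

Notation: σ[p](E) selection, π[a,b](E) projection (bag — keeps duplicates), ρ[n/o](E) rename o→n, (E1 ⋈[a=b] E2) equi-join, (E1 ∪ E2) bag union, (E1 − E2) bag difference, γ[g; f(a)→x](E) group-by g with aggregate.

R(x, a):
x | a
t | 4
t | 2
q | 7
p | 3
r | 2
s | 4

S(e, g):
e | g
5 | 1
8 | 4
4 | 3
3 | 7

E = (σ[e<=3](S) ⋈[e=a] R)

Per-node cardinality:
  S → 4
  σ[e<=3](S) → 1
  R → 6
  (σ[e<=3](S) ⋈[e=a] R) → 1

|E| = 1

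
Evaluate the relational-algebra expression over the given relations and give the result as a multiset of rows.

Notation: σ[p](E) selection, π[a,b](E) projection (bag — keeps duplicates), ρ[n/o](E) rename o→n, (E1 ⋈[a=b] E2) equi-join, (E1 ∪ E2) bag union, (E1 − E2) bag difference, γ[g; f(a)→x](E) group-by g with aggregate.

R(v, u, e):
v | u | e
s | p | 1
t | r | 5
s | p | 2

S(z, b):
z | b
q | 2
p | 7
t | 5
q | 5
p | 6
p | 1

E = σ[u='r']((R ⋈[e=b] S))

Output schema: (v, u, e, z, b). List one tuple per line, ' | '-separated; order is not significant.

Row counts bottom-up:
  R → 3
  S → 6
  (R ⋈[e=b] S) → 4
  σ[u='r']((R ⋈[e=b] S)) → 2

== RESULT ==
v | u | e | z | b
t | r | 5 | q | 5
t | r | 5 | t | 5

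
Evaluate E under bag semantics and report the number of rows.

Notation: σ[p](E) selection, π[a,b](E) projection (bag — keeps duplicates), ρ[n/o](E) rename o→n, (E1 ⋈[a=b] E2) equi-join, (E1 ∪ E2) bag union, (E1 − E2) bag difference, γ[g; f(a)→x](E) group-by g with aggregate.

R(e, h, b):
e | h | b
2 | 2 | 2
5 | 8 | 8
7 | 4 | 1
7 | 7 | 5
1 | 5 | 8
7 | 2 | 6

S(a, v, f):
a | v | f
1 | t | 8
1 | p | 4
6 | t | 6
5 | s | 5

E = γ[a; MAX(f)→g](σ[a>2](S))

Subexpression sizes:
  S → 4
  σ[a>2](S) → 2
  γ[a; MAX(f)→g](σ[a>2](S)) → 2

|E| = 2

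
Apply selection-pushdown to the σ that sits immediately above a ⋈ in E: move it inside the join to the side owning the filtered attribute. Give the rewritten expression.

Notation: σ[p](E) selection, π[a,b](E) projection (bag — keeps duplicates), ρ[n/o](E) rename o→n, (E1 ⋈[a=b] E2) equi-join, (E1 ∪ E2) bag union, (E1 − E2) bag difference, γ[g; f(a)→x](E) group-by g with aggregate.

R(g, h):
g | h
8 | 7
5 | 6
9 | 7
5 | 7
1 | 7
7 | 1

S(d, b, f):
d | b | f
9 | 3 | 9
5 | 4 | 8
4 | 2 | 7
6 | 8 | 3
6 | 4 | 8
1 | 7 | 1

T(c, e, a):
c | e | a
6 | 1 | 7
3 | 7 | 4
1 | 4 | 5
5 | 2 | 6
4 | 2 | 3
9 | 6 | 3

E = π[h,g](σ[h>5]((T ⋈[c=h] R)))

σ filters on h, owned by the right side.
E' = π[h,g]((T ⋈[c=h] σ[h>5](R)))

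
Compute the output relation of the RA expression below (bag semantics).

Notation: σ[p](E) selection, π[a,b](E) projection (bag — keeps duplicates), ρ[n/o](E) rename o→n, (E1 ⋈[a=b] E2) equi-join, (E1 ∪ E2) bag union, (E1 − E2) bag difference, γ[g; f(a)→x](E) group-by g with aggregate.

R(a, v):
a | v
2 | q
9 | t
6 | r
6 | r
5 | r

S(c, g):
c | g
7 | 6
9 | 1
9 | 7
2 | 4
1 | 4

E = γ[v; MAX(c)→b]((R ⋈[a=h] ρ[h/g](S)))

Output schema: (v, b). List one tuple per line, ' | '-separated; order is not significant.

Subexpression sizes:
  R → 5
  S → 5
  ρ[h/g](S) → 5
  (R ⋈[a=h] ρ[h/g](S)) → 2
  γ[v; MAX(c)→b]((R ⋈[a=h] ρ[h/g](S))) → 1

== RESULT ==
v | b
r | 7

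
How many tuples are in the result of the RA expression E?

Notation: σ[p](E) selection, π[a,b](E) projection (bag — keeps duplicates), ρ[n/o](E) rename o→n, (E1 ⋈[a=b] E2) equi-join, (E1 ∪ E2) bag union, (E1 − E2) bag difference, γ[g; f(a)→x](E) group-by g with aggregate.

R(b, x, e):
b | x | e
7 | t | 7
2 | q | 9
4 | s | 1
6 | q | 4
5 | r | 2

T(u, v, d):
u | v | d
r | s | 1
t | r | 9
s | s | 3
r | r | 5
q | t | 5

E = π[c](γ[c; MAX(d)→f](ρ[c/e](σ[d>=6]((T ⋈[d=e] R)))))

Row counts bottom-up:
  T → 5
  R → 5
  (T ⋈[d=e] R) → 2
  σ[d>=6]((T ⋈[d=e] R)) → 1
  ρ[c/e](σ[d>=6]((T ⋈[d=e] R))) → 1
  γ[c; MAX(d)→f](ρ[c/e](σ[d>=6]((T ⋈[d=e] R)))) → 1
  π[c](γ[c; MAX(d)→f](ρ[c/e](σ[d>=6]((T ⋈[d=e] R))))) → 1

|E| = 1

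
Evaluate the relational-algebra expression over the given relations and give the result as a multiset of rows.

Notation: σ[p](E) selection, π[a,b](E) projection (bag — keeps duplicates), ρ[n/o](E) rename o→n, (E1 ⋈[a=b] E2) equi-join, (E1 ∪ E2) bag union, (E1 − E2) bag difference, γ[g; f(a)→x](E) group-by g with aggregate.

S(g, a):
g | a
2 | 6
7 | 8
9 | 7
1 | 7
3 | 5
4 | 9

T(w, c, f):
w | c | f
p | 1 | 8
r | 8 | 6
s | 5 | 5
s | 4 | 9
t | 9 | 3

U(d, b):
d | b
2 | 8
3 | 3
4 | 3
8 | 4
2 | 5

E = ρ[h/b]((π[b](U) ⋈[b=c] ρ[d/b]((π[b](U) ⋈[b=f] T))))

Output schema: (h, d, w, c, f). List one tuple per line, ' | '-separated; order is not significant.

Per-node cardinality:
  U → 5
  π[b](U) → 5
  U → 5
  π[b](U) → 5
  T → 5
  (π[b](U) ⋈[b=f] T) → 4
  ρ[d/b]((π[b](U) ⋈[b=f] T)) → 4
  (π[b](U) ⋈[b=c] ρ[d/b]((π[b](U) ⋈[b=f] T))) → 1
  ρ[h/b]((π[b](U) ⋈[b=c] ρ[d/b]((π[b](U) ⋈[b=f] T)))) → 1

== RESULT ==
h | d | w | c | f
5 | 5 | s | 5 | 5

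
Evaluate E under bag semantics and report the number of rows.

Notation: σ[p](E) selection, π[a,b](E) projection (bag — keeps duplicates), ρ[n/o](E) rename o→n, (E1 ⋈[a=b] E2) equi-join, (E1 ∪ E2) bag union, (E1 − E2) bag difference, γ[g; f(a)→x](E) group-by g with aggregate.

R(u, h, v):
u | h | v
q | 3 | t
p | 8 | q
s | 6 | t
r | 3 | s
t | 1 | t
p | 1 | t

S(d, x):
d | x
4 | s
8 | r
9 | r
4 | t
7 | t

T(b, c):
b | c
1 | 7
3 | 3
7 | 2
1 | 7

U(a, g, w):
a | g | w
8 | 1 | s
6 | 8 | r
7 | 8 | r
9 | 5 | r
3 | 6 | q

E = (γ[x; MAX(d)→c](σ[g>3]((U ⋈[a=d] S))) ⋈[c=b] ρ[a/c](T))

Stepwise |·|:
  U → 5
  S → 5
  (U ⋈[a=d] S) → 3
  σ[g>3]((U ⋈[a=d] S)) → 2
  γ[x; MAX(d)→c](σ[g>3]((U ⋈[a=d] S))) → 2
  T → 4
  ρ[a/c](T) → 4
  (γ[x; MAX(d)→c](σ[g>3]((U ⋈[a=d] S))) ⋈[c=b] ρ[a/c](T)) → 1

|E| = 1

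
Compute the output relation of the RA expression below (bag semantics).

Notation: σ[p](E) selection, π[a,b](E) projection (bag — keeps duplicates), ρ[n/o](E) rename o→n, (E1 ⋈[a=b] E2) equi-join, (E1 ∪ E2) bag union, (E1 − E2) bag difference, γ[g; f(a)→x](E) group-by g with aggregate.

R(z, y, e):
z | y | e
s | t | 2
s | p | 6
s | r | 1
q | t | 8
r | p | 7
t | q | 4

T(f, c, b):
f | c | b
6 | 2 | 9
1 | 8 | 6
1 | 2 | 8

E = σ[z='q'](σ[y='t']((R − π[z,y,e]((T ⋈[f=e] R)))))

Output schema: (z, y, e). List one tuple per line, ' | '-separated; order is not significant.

Row counts bottom-up:
  R → 6
  T → 3
  R → 6
  (T ⋈[f=e] R) → 3
  π[z,y,e]((T ⋈[f=e] R)) → 3
  (R − π[z,y,e]((T ⋈[f=e] R))) → 4
  σ[y='t']((R − π[z,y,e]((T ⋈[f=e] R)))) → 2
  σ[z='q'](σ[y='t']((R − π[z,y,e]((T ⋈[f=e] R))))) → 1

== RESULT ==
z | y | e
q | t | 8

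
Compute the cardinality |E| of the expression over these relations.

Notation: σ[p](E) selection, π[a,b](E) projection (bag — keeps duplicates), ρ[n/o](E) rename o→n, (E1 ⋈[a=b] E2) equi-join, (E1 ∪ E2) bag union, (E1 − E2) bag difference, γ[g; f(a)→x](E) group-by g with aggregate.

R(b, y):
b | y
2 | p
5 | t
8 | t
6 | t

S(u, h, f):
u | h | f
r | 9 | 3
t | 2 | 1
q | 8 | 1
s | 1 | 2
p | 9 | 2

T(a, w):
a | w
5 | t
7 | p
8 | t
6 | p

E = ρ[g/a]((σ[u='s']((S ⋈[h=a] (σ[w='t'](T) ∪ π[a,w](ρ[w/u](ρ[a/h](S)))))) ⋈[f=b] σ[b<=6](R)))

Subexpression sizes:
  S → 5
  T → 4
  σ[w='t'](T) → 2
  S → 5
  ρ[a/h](S) → 5
  ρ[w/u](ρ[a/h](S)) → 5
  π[a,w](ρ[w/u](ρ[a/h](S))) → 5
  (σ[w='t'](T) ∪ π[a,w](ρ[w/u](ρ[a/h](S)))) → 7
  (S ⋈[h=a] (σ[w='t'](T) ∪ π[a,w](ρ[w/u](ρ[a/h](S))))) → 8
  σ[u='s']((S ⋈[h=a] (σ[w='t'](T) ∪ π[a,w](ρ[w/u](ρ[a/h](S)))))) → 1
  R → 4
  σ[b<=6](R) → 3
  (σ[u='s']((S ⋈[h=a] (σ[w='t'](T) ∪ π[a,w](ρ[w/u](ρ[a/h](S)))))) ⋈[f=b] σ[b<=6](R)) → 1
  ρ[g/a]((σ[u='s']((S ⋈[h=a] (σ[w='t'](T) ∪ π[a,w](ρ[w/u](ρ[a/h](S)))))) ⋈[f=b] σ[b<=6](R))) → 1

|E| = 1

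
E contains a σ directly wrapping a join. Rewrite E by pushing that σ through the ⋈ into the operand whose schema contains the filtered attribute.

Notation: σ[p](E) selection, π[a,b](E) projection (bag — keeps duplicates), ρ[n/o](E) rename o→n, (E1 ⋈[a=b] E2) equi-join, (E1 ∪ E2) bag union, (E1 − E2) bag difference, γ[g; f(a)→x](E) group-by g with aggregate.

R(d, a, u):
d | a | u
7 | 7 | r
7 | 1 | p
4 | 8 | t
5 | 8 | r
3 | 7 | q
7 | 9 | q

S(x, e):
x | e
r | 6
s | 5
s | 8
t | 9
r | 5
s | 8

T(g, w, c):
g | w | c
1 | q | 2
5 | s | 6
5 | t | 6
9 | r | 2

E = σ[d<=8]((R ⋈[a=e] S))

σ filters on d, owned by the left side.
E' = (σ[d<=8](R) ⋈[a=e] S)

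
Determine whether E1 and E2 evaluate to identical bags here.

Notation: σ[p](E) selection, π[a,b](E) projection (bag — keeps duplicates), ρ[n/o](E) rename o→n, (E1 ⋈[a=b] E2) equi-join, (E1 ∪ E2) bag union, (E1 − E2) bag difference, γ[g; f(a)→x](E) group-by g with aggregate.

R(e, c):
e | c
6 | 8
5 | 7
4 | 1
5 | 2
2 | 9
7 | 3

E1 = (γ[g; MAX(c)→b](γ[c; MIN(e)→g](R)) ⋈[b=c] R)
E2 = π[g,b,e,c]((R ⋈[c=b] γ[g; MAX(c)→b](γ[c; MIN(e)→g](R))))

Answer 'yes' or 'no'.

E1 per-node cardinality:
  R → 6
  γ[c; MIN(e)→g](R) → 6
  γ[g; MAX(c)→b](γ[c; MIN(e)→g](R)) → 5
  R → 6
  (γ[g; MAX(c)→b](γ[c; MIN(e)→g](R)) ⋈[b=c] R) → 5
E2 per-node cardinality:
  R → 6
  R → 6
  γ[c; MIN(e)→g](R) → 6
  γ[g; MAX(c)→b](γ[c; MIN(e)→g](R)) → 5
  (R ⋈[c=b] γ[g; MAX(c)→b](γ[c; MIN(e)→g](R))) → 5
  π[g,b,e,c]((R ⋈[c=b] γ[g; MAX(c)→b](γ[c; MIN(e)→g](R)))) → 5

E1 and E2 produce the same multiset:
g | b | e | c
2 | 9 | 2 | 9
4 | 1 | 4 | 1
5 | 7 | 5 | 7
6 | 8 | 6 | 8
7 | 3 | 7 | 3

yes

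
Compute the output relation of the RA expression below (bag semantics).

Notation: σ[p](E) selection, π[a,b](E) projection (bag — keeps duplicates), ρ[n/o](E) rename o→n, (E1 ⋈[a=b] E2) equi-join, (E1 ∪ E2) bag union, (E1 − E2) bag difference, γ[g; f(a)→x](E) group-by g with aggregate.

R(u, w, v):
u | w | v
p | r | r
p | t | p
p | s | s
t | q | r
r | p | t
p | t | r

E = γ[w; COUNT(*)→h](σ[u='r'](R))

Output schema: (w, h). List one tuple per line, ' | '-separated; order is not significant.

Per-node cardinality:
  R → 6
  σ[u='r'](R) → 1
  γ[w; COUNT(*)→h](σ[u='r'](R)) → 1

== RESULT ==
w | h
p | 1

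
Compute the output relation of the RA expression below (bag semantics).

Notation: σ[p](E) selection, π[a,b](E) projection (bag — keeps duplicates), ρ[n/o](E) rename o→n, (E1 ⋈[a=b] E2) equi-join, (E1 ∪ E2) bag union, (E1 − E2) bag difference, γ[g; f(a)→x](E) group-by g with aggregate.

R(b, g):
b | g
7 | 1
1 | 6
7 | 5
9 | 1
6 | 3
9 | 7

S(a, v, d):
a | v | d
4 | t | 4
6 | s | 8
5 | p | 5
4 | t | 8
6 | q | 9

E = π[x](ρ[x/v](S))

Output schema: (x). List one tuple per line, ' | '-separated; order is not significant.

Stepwise |·|:
  S → 5
  ρ[x/v](S) → 5
  π[x](ρ[x/v](S)) → 5

== RESULT ==
x
p
q
s
t
t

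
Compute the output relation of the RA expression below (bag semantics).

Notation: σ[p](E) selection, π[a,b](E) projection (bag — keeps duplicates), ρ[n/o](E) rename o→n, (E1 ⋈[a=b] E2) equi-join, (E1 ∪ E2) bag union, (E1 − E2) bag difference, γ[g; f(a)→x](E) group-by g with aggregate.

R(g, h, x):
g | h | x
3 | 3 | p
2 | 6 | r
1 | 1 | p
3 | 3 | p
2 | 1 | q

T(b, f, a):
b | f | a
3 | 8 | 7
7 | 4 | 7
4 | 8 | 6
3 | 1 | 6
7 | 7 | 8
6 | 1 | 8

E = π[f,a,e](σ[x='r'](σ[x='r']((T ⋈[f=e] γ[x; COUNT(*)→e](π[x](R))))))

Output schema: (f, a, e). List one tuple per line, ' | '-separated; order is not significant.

Per-node cardinality:
  T → 6
  R → 5
  π[x](R) → 5
  γ[x; COUNT(*)→e](π[x](R)) → 3
  (T ⋈[f=e] γ[x; COUNT(*)→e](π[x](R))) → 4
  σ[x='r']((T ⋈[f=e] γ[x; COUNT(*)→e](π[x](R)))) → 2
  σ[x='r'](σ[x='r']((T ⋈[f=e] γ[x; COUNT(*)→e](π[x](R))))) → 2
  π[f,a,e](σ[x='r'](σ[x='r']((T ⋈[f=e] γ[x; COUNT(*)→e](π[x](R)))))) → 2

== RESULT ==
f | a | e
1 | 6 | 1
1 | 8 | 1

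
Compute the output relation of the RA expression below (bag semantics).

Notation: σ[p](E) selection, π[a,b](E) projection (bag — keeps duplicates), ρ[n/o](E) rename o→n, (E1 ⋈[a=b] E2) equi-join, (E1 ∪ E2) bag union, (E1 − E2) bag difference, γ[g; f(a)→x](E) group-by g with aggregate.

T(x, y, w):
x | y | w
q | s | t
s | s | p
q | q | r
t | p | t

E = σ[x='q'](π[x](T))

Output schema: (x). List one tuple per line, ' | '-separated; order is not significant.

Row counts bottom-up:
  T → 4
  π[x](T) → 4
  σ[x='q'](π[x](T)) → 2

== RESULT ==
x
q
q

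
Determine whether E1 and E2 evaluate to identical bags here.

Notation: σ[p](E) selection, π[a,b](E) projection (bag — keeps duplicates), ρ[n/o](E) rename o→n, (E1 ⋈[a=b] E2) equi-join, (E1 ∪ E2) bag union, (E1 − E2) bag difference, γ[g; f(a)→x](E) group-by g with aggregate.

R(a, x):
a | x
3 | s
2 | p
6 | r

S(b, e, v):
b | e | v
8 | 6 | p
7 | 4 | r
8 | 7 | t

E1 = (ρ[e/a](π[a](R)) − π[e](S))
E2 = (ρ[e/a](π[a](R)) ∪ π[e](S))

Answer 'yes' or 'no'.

E1 subexpression sizes:
  R → 3
  π[a](R) → 3
  ρ[e/a](π[a](R)) → 3
  S → 3
  π[e](S) → 3
  (ρ[e/a](π[a](R)) − π[e](S)) → 2
E2 subexpression sizes:
  R → 3
  π[a](R) → 3
  ρ[e/a](π[a](R)) → 3
  S → 3
  π[e](S) → 3
  (ρ[e/a](π[a](R)) ∪ π[e](S)) → 6

E1 result:
e
2
3
E2 result:
e
2
3
4
6
6
7
Witness: (6,) appears 0× in E1 but 2× in E2.

no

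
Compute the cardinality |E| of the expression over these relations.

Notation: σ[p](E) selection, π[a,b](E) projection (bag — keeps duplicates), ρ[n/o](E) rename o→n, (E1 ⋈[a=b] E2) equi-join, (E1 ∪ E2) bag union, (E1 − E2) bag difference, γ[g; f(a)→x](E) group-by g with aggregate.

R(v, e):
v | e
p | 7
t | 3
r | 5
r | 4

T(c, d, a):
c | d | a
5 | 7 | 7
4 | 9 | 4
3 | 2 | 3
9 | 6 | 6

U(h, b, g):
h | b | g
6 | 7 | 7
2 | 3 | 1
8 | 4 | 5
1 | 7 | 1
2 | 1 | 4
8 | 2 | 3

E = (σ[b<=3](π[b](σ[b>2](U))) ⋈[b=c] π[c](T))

Per-node cardinality:
  U → 6
  σ[b>2](U) → 4
  π[b](σ[b>2](U)) → 4
  σ[b<=3](π[b](σ[b>2](U))) → 1
  T → 4
  π[c](T) → 4
  (σ[b<=3](π[b](σ[b>2](U))) ⋈[b=c] π[c](T)) → 1

|E| = 1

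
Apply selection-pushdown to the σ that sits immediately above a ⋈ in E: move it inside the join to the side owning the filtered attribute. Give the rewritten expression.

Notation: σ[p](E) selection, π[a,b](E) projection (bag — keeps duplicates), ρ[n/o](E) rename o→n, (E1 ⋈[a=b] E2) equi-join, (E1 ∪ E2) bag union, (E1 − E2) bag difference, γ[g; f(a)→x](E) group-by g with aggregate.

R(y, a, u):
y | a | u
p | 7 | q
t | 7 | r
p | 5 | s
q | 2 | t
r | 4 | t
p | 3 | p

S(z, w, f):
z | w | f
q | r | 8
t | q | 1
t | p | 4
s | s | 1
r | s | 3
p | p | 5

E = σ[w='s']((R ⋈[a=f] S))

σ filters on w, owned by the right side.
E' = (R ⋈[a=f] σ[w='s'](S))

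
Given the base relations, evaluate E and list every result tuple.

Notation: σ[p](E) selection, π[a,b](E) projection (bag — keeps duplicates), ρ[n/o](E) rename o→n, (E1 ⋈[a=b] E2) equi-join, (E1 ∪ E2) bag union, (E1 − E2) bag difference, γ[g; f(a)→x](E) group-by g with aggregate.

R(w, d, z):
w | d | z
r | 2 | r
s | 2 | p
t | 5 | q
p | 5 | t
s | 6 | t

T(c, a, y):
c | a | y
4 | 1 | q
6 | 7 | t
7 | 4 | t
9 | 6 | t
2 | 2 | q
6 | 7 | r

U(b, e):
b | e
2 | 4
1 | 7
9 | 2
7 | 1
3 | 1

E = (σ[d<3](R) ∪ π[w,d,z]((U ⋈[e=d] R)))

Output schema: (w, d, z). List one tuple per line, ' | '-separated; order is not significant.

Per-node cardinality:
  R → 5
  σ[d<3](R) → 2
  U → 5
  R → 5
  (U ⋈[e=d] R) → 2
  π[w,d,z]((U ⋈[e=d] R)) → 2
  (σ[d<3](R) ∪ π[w,d,z]((U ⋈[e=d] R))) → 4

== RESULT ==
w | d | z
r | 2 | r
r | 2 | r
s | 2 | p
s | 2 | p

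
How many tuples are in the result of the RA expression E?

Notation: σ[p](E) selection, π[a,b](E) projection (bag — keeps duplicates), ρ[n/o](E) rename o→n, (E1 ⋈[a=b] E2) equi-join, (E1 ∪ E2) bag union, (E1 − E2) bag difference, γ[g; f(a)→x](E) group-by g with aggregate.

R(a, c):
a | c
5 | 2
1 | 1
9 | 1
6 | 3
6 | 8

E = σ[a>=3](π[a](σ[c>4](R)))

Stepwise |·|:
  R → 5
  σ[c>4](R) → 1
  π[a](σ[c>4](R)) → 1
  σ[a>=3](π[a](σ[c>4](R))) → 1

|E| = 1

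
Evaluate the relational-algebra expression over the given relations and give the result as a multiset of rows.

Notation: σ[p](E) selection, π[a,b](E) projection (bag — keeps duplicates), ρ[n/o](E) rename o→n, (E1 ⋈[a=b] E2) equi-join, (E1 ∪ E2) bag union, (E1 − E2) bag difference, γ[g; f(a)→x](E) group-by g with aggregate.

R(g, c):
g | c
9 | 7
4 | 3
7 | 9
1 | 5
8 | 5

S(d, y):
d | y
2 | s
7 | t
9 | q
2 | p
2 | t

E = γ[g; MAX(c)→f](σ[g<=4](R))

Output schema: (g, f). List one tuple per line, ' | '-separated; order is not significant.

Subexpression sizes:
  R → 5
  σ[g<=4](R) → 2
  γ[g; MAX(c)→f](σ[g<=4](R)) → 2

== RESULT ==
g | f
1 | 5
4 | 3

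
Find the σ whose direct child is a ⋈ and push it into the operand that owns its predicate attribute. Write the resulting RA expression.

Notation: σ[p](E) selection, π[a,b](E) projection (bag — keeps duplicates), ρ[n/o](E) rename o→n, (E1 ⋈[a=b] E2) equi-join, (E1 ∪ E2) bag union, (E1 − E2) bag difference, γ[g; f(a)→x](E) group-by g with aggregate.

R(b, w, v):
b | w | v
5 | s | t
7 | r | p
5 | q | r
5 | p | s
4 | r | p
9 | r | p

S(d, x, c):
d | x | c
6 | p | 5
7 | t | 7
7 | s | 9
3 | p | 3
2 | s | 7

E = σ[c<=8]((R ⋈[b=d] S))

σ filters on c, owned by the right side.
E' = (R ⋈[b=d] σ[c<=8](S))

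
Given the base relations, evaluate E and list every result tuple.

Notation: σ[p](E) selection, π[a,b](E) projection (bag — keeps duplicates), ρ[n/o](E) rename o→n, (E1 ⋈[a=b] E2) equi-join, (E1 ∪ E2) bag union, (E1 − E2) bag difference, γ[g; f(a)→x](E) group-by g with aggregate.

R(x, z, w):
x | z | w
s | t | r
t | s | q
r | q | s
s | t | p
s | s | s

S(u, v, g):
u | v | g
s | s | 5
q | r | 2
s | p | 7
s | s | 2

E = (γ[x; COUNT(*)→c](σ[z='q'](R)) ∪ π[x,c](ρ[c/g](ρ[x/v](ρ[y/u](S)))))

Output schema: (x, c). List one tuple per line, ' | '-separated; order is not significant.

Row counts bottom-up:
  R → 5
  σ[z='q'](R) → 1
  γ[x; COUNT(*)→c](σ[z='q'](R)) → 1
  S → 4
  ρ[y/u](S) → 4
  ρ[x/v](ρ[y/u](S)) → 4
  ρ[c/g](ρ[x/v](ρ[y/u](S))) → 4
  π[x,c](ρ[c/g](ρ[x/v](ρ[y/u](S)))) → 4
  (γ[x; COUNT(*)→c](σ[z='q'](R)) ∪ π[x,c](ρ[c/g](ρ[x/v](ρ[y/u](S))))) → 5

== RESULT ==
x | c
p | 7
r | 1
r | 2
s | 2
s | 5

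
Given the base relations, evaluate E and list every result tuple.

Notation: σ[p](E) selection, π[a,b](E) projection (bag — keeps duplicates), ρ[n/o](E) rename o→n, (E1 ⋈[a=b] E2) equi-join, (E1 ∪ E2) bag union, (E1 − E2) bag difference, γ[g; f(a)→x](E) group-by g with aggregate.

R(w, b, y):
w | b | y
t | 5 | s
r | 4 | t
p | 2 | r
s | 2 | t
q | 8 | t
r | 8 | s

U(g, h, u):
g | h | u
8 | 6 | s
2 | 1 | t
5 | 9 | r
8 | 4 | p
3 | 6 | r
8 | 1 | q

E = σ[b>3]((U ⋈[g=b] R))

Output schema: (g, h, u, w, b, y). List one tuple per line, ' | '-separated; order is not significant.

Per-node cardinality:
  U → 6
  R → 6
  (U ⋈[g=b] R) → 9
  σ[b>3]((U ⋈[g=b] R)) → 7

== RESULT ==
g | h | u | w | b | y
5 | 9 | r | t | 5 | s
8 | 1 | q | q | 8 | t
8 | 1 | q | r | 8 | s
8 | 4 | p | q | 8 | t
8 | 4 | p | r | 8 | s
8 | 6 | s | q | 8 | t
8 | 6 | s | r | 8 | s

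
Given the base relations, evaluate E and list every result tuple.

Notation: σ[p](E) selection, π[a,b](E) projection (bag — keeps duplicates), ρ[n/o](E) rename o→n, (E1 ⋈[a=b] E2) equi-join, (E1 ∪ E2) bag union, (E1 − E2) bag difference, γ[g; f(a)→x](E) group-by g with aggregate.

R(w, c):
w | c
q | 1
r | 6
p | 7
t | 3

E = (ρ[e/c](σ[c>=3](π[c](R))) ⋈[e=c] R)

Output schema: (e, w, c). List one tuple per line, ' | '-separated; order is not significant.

Subexpression sizes:
  R → 4
  π[c](R) → 4
  σ[c>=3](π[c](R)) → 3
  ρ[e/c](σ[c>=3](π[c](R))) → 3
  R → 4
  (ρ[e/c](σ[c>=3](π[c](R))) ⋈[e=c] R) → 3

== RESULT ==
e | w | c
3 | t | 3
6 | r | 6
7 | p | 7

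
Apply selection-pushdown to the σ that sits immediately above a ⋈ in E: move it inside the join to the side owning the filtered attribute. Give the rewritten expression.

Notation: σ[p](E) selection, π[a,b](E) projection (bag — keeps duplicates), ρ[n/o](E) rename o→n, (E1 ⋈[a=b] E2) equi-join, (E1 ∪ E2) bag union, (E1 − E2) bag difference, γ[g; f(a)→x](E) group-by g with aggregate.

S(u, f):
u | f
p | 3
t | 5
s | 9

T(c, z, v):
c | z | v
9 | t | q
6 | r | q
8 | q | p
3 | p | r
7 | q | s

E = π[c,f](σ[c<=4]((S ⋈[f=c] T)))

σ filters on c, owned by the right side.
E' = π[c,f]((S ⋈[f=c] σ[c<=4](T)))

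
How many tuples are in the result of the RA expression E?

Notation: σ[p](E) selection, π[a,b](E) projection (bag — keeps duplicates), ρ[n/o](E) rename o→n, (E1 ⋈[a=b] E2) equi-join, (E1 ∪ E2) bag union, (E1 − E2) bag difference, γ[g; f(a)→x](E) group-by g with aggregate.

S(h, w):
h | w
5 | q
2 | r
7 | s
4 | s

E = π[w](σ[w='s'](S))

Subexpression sizes:
  S → 4
  σ[w='s'](S) → 2
  π[w](σ[w='s'](S)) → 2

|E| = 2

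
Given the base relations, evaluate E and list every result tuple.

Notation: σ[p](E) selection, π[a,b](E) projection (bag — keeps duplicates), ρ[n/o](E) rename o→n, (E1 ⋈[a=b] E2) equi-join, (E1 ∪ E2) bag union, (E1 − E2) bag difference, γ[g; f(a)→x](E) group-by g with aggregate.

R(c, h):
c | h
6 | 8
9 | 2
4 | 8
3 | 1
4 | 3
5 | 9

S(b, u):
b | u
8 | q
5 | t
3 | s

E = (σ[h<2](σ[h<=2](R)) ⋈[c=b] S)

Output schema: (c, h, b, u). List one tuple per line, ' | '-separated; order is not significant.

Stepwise |·|:
  R → 6
  σ[h<=2](R) → 2
  σ[h<2](σ[h<=2](R)) → 1
  S → 3
  (σ[h<2](σ[h<=2](R)) ⋈[c=b] S) → 1

== RESULT ==
c | h | b | u
3 | 1 | 3 | s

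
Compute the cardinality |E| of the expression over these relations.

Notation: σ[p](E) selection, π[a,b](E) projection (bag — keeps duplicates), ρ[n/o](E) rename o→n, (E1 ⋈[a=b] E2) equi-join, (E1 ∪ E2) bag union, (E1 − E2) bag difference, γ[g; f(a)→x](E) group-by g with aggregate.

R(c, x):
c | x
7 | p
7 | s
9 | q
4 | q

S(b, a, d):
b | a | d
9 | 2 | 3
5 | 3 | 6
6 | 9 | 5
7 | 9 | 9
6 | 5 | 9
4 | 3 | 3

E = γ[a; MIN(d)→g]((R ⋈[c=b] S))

Subexpression sizes:
  R → 4
  S → 6
  (R ⋈[c=b] S) → 4
  γ[a; MIN(d)→g]((R ⋈[c=b] S)) → 3

|E| = 3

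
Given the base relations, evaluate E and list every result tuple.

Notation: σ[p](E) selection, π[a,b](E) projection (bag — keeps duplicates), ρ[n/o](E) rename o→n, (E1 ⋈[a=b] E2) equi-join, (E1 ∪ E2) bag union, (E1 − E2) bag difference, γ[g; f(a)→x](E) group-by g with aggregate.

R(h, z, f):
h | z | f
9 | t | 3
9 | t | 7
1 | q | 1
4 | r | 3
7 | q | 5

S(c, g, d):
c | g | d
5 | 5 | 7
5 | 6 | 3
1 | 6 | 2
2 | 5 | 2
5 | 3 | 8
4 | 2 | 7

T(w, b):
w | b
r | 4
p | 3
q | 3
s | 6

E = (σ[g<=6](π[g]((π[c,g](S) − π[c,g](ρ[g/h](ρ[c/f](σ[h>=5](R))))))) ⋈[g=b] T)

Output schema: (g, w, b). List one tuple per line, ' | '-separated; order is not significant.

Row counts bottom-up:
  S → 6
  π[c,g](S) → 6
  R → 5
  σ[h>=5](R) → 3
  ρ[c/f](σ[h>=5](R)) → 3
  ρ[g/h](ρ[c/f](σ[h>=5](R))) → 3
  π[c,g](ρ[g/h](ρ[c/f](σ[h>=5](R)))) → 3
  (π[c,g](S) − π[c,g](ρ[g/h](ρ[c/f](σ[h>=5](R))))) → 6
  π[g]((π[c,g](S) − π[c,g](ρ[g/h](ρ[c/f](σ[h>=5](R)))))) → 6
  σ[g<=6](π[g]((π[c,g](S) − π[c,g](ρ[g/h](ρ[c/f](σ[h>=5](R))))))) → 6
  T → 4
  (σ[g<=6](π[g]((π[c,g](S) − π[c,g](ρ[g/h](ρ[c/f](σ[h>=5](R))))))) ⋈[g=b] T) → 4

== RESULT ==
g | w | b
3 | p | 3
3 | q | 3
6 | s | 6
6 | s | 6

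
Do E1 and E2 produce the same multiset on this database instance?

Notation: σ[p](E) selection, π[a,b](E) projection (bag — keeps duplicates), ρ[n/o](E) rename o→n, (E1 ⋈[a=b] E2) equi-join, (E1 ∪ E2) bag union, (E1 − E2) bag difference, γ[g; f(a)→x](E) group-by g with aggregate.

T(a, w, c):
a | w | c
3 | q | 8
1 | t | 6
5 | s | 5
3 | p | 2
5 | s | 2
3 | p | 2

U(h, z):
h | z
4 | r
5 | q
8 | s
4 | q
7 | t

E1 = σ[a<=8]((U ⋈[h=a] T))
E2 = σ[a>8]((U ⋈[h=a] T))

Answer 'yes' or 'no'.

E1 subexpression sizes:
  U → 5
  T → 6
  (U ⋈[h=a] T) → 2
  σ[a<=8]((U ⋈[h=a] T)) → 2
E2 subexpression sizes:
  U → 5
  T → 6
  (U ⋈[h=a] T) → 2
  σ[a>8]((U ⋈[h=a] T)) → 0

E1 result:
h | z | a | w | c
5 | q | 5 | s | 2
5 | q | 5 | s | 5
E2 result:
h | z | a | w | c
(0 rows)
Witness: (5, 'q', 5, 's', 2) appears 1× in E1 but 0× in E2.

no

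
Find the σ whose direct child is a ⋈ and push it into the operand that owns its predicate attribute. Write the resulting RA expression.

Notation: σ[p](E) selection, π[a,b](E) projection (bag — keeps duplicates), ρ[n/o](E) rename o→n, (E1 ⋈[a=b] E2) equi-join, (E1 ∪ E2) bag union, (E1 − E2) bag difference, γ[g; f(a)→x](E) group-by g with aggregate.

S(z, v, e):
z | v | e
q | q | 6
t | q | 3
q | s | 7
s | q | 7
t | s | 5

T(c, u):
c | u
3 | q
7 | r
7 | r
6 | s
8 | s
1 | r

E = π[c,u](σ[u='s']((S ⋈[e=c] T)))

σ filters on u, owned by the right side.
E' = π[c,u]((S ⋈[e=c] σ[u='s'](T)))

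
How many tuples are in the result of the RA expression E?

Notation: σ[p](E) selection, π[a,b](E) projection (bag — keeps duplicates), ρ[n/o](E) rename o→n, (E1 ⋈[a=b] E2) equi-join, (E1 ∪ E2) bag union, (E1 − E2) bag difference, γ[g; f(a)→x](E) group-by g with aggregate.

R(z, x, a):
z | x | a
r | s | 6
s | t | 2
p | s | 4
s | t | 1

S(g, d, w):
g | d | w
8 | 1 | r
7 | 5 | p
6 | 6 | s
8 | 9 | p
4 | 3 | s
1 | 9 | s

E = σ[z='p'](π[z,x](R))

Per-node cardinality:
  R → 4
  π[z,x](R) → 4
  σ[z='p'](π[z,x](R)) → 1

|E| = 1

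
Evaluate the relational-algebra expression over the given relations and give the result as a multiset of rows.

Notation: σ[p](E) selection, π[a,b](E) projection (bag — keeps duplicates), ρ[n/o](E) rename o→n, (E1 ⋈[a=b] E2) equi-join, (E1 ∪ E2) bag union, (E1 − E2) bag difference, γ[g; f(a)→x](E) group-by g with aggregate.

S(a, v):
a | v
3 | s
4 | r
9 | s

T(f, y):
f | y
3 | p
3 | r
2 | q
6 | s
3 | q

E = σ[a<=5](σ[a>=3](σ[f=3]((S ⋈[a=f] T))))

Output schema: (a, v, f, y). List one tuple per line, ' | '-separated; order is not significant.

Per-node cardinality:
  S → 3
  T → 5
  (S ⋈[a=f] T) → 3
  σ[f=3]((S ⋈[a=f] T)) → 3
  σ[a>=3](σ[f=3]((S ⋈[a=f] T))) → 3
  σ[a<=5](σ[a>=3](σ[f=3]((S ⋈[a=f] T)))) → 3

== RESULT ==
a | v | f | y
3 | s | 3 | p
3 | s | 3 | q
3 | s | 3 | r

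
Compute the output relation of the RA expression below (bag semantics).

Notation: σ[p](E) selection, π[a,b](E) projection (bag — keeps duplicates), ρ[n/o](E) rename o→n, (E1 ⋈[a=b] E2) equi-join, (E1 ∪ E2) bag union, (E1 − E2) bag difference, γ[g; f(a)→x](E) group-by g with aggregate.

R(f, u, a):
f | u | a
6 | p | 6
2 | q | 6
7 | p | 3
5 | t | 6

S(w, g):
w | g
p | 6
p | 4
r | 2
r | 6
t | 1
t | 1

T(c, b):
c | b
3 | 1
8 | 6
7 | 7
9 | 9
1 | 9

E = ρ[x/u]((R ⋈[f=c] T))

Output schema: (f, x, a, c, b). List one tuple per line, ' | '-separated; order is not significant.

Row counts bottom-up:
  R → 4
  T → 5
  (R ⋈[f=c] T) → 1
  ρ[x/u]((R ⋈[f=c] T)) → 1

== RESULT ==
f | x | a | c | b
7 | p | 3 | 7 | 7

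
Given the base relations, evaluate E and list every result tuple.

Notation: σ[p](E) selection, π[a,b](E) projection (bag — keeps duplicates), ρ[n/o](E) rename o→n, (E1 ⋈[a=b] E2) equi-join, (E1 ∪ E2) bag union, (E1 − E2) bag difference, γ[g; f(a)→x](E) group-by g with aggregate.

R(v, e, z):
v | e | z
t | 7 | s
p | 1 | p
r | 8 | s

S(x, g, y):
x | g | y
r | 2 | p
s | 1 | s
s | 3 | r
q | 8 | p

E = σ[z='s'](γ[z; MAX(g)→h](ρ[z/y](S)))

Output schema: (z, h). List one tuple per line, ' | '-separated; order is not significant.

Per-node cardinality:
  S → 4
  ρ[z/y](S) → 4
  γ[z; MAX(g)→h](ρ[z/y](S)) → 3
  σ[z='s'](γ[z; MAX(g)→h](ρ[z/y](S))) → 1

== RESULT ==
z | h
s | 1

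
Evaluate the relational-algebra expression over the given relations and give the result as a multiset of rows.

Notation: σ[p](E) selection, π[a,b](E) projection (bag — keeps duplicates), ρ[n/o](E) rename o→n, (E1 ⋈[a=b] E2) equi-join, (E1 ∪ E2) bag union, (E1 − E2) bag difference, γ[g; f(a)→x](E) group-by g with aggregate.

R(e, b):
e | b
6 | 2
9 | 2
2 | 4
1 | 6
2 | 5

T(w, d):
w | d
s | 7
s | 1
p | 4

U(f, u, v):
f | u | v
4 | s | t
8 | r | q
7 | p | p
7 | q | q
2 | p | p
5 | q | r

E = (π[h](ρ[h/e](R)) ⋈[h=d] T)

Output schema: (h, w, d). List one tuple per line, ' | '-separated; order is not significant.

Stepwise |·|:
  R → 5
  ρ[h/e](R) → 5
  π[h](ρ[h/e](R)) → 5
  T → 3
  (π[h](ρ[h/e](R)) ⋈[h=d] T) → 1

== RESULT ==
h | w | d
1 | s | 1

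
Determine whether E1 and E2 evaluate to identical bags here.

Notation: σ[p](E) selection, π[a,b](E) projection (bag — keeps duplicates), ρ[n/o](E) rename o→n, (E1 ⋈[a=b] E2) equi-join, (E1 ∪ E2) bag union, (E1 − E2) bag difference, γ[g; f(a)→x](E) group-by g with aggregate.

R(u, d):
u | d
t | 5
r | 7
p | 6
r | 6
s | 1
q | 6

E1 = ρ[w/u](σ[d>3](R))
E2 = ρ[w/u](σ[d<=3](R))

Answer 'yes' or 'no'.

E1 stepwise |·|:
  R → 6
  σ[d>3](R) → 5
  ρ[w/u](σ[d>3](R)) → 5
E2 stepwise |·|:
  R → 6
  σ[d<=3](R) → 1
  ρ[w/u](σ[d<=3](R)) → 1

E1 result:
w | d
p | 6
q | 6
r | 6
r | 7
t | 5
E2 result:
w | d
s | 1
Witness: ('r', 7) appears 1× in E1 but 0× in E2.

no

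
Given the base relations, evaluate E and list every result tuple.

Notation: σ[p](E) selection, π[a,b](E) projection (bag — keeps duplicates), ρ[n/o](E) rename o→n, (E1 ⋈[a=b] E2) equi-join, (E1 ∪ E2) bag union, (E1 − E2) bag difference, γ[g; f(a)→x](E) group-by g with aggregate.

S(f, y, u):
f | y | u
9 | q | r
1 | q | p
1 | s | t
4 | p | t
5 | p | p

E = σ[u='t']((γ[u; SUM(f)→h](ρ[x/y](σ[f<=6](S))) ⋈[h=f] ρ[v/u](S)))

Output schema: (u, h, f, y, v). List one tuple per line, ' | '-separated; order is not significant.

Subexpression sizes:
  S → 5
  σ[f<=6](S) → 4
  ρ[x/y](σ[f<=6](S)) → 4
  γ[u; SUM(f)→h](ρ[x/y](σ[f<=6](S))) → 2
  S → 5
  ρ[v/u](S) → 5
  (γ[u; SUM(f)→h](ρ[x/y](σ[f<=6](S))) ⋈[h=f] ρ[v/u](S)) → 1
  σ[u='t']((γ[u; SUM(f)→h](ρ[x/y](σ[f<=6](S))) ⋈[h=f] ρ[v/u](S))) → 1

== RESULT ==
u | h | f | y | v
t | 5 | 5 | p | p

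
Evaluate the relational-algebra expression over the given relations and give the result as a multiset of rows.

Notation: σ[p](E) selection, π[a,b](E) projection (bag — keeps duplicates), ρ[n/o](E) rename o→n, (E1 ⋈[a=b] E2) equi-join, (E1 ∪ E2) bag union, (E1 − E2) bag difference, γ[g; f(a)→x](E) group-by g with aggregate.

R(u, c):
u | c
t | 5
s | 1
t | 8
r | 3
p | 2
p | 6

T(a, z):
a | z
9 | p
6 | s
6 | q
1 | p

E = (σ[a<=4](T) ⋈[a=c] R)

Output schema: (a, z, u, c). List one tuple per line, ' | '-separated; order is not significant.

Stepwise |·|:
  T → 4
  σ[a<=4](T) → 1
  R → 6
  (σ[a<=4](T) ⋈[a=c] R) → 1

== RESULT ==
a | z | u | c
1 | p | s | 1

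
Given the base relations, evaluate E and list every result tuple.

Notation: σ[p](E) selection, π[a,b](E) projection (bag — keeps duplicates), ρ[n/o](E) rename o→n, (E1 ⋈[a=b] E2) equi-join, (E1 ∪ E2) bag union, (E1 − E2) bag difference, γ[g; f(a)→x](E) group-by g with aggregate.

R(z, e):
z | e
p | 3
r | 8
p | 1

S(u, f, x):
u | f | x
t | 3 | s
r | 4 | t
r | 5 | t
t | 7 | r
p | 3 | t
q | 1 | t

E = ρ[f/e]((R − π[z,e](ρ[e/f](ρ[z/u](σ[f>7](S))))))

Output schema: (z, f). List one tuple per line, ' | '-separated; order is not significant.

Row counts bottom-up:
  R → 3
  S → 6
  σ[f>7](S) → 0
  ρ[z/u](σ[f>7](S)) → 0
  ρ[e/f](ρ[z/u](σ[f>7](S))) → 0
  π[z,e](ρ[e/f](ρ[z/u](σ[f>7](S)))) → 0
  (R − π[z,e](ρ[e/f](ρ[z/u](σ[f>7](S))))) → 3
  ρ[f/e]((R − π[z,e](ρ[e/f](ρ[z/u](σ[f>7](S)))))) → 3

== RESULT ==
z | f
p | 1
p | 3
r | 8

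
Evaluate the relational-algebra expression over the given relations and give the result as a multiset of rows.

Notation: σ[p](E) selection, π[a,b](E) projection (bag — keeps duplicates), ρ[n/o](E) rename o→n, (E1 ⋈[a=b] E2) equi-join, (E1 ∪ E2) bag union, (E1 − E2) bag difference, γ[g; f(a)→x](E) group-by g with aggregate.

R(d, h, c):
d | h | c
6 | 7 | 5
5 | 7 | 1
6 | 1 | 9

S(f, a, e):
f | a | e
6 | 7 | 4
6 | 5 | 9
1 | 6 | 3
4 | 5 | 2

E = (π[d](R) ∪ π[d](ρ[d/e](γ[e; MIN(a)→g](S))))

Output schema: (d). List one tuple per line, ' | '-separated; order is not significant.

Subexpression sizes:
  R → 3
  π[d](R) → 3
  S → 4
  γ[e; MIN(a)→g](S) → 4
  ρ[d/e](γ[e; MIN(a)→g](S)) → 4
  π[d](ρ[d/e](γ[e; MIN(a)→g](S))) → 4
  (π[d](R) ∪ π[d](ρ[d/e](γ[e; MIN(a)→g](S)))) → 7

== RESULT ==
d
2
3
4
5
6
6
9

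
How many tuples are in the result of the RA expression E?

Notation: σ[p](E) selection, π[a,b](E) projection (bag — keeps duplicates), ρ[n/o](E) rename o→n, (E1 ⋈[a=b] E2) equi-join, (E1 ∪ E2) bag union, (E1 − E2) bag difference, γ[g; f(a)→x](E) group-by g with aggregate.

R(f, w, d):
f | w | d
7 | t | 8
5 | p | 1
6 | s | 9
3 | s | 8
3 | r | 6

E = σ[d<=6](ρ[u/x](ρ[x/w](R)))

Subexpression sizes:
  R → 5
  ρ[x/w](R) → 5
  ρ[u/x](ρ[x/w](R)) → 5
  σ[d<=6](ρ[u/x](ρ[x/w](R))) → 2

|E| = 2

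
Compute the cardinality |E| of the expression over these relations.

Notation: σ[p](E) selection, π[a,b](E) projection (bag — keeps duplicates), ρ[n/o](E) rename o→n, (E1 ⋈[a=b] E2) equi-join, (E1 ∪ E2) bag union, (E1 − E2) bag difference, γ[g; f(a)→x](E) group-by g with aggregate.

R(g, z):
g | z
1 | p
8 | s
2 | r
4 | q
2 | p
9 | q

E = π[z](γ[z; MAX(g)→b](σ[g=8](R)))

Stepwise |·|:
  R → 6
  σ[g=8](R) → 1
  γ[z; MAX(g)→b](σ[g=8](R)) → 1
  π[z](γ[z; MAX(g)→b](σ[g=8](R))) → 1

|E| = 1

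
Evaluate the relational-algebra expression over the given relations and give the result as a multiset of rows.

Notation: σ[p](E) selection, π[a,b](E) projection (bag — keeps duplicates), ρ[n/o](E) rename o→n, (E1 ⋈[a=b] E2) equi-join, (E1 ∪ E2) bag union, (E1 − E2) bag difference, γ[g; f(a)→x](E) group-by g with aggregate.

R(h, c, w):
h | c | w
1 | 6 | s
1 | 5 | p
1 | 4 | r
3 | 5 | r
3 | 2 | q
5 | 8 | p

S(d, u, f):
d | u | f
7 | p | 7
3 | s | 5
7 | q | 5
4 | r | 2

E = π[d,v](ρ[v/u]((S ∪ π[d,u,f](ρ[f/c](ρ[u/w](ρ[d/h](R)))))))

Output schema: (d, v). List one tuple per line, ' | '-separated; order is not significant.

Subexpression sizes:
  S → 4
  R → 6
  ρ[d/h](R) → 6
  ρ[u/w](ρ[d/h](R)) → 6
  ρ[f/c](ρ[u/w](ρ[d/h](R))) → 6
  π[d,u,f](ρ[f/c](ρ[u/w](ρ[d/h](R)))) → 6
  (S ∪ π[d,u,f](ρ[f/c](ρ[u/w](ρ[d/h](R))))) → 10
  ρ[v/u]((S ∪ π[d,u,f](ρ[f/c](ρ[u/w](ρ[d/h](R)))))) → 10
  π[d,v](ρ[v/u]((S ∪ π[d,u,f](ρ[f/c](ρ[u/w](ρ[d/h](R))))))) → 10

== RESULT ==
d | v
1 | p
1 | r
1 | s
3 | q
3 | r
3 | s
4 | r
5 | p
7 | p
7 | q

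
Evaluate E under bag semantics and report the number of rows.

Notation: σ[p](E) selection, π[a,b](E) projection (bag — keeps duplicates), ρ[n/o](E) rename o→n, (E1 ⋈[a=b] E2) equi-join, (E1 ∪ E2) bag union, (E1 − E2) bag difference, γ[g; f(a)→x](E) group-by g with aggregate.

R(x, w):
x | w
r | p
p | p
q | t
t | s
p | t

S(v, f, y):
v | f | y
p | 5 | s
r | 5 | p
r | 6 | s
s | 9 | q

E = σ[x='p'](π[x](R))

Per-node cardinality:
  R → 5
  π[x](R) → 5
  σ[x='p'](π[x](R)) → 2

|E| = 2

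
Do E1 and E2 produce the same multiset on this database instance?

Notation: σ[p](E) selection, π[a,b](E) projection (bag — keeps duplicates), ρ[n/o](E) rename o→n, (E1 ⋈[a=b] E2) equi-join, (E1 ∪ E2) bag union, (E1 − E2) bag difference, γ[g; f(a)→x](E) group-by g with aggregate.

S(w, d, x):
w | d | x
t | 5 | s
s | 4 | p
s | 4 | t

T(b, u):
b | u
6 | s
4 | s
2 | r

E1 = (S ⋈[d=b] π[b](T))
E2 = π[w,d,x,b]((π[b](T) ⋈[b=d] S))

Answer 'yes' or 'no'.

E1 per-node cardinality:
  S → 3
  T → 3
  π[b](T) → 3
  (S ⋈[d=b] π[b](T)) → 2
E2 per-node cardinality:
  T → 3
  π[b](T) → 3
  S → 3
  (π[b](T) ⋈[b=d] S) → 2
  π[w,d,x,b]((π[b](T) ⋈[b=d] S)) → 2

E1 and E2 produce the same multiset:
w | d | x | b
s | 4 | p | 4
s | 4 | t | 4

yes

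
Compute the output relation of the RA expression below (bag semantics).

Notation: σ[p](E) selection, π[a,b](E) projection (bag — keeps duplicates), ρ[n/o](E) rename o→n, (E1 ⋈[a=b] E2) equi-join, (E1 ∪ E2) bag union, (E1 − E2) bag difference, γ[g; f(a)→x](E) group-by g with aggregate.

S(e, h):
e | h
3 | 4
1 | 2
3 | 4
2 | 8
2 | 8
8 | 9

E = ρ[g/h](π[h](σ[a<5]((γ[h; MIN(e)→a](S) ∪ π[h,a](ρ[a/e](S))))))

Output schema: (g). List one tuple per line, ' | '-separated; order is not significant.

Per-node cardinality:
  S → 6
  γ[h; MIN(e)→a](S) → 4
  S → 6
  ρ[a/e](S) → 6
  π[h,a](ρ[a/e](S)) → 6
  (γ[h; MIN(e)→a](S) ∪ π[h,a](ρ[a/e](S))) → 10
  σ[a<5]((γ[h; MIN(e)→a](S) ∪ π[h,a](ρ[a/e](S)))) → 8
  π[h](σ[a<5]((γ[h; MIN(e)→a](S) ∪ π[h,a](ρ[a/e](S))))) → 8
  ρ[g/h](π[h](σ[a<5]((γ[h; MIN(e)→a](S) ∪ π[h,a](ρ[a/e](S)))))) → 8

== RESULT ==
g
2
2
4
4
4
8
8
8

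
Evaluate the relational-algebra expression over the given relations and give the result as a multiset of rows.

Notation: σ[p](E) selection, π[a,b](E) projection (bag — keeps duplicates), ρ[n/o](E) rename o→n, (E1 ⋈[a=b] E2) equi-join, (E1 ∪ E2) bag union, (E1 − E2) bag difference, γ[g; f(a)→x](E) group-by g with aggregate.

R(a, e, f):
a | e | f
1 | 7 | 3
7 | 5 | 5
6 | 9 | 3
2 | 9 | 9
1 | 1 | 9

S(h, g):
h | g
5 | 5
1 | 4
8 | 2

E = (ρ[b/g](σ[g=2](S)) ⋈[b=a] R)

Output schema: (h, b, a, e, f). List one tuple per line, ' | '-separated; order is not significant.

Stepwise |·|:
  S → 3
  σ[g=2](S) → 1
  ρ[b/g](σ[g=2](S)) → 1
  R → 5
  (ρ[b/g](σ[g=2](S)) ⋈[b=a] R) → 1

== RESULT ==
h | b | a | e | f
8 | 2 | 2 | 9 | 9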